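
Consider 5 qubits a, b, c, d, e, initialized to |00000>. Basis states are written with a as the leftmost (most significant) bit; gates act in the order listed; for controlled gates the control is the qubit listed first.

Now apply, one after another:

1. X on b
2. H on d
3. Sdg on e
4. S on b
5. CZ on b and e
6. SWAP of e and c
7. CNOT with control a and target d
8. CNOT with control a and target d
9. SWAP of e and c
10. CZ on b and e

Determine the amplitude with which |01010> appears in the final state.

|01010> carries amplitude sqrt(2)*I/2 in the final state. Key observation: the block from step 5 through step 10 cancels to the identity and can be dropped.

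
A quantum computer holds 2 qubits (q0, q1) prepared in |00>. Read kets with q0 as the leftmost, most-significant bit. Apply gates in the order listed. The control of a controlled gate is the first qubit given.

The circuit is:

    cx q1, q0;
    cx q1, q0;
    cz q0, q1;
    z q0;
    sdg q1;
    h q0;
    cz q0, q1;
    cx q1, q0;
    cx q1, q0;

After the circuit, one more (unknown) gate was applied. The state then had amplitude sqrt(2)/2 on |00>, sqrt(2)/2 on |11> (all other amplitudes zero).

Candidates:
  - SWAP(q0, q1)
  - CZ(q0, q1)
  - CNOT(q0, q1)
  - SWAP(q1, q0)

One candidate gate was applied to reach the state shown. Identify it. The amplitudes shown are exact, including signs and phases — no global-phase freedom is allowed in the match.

It was CNOT(q0, q1) that produced the state shown.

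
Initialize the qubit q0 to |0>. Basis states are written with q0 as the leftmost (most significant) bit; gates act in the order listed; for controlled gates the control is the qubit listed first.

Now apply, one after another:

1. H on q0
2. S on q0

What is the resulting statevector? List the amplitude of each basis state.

After the circuit, the state carries amplitude sqrt(2)/2 on |0>, sqrt(2)*I/2 on |1>.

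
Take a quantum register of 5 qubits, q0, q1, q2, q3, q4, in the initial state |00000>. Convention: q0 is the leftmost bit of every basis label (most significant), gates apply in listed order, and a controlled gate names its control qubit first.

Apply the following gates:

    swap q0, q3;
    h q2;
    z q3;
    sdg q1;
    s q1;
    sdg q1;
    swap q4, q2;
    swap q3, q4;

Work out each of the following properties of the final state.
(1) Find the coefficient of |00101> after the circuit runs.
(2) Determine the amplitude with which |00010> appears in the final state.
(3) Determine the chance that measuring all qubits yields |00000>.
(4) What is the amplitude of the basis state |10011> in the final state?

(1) The amplitude on |00101> is 0.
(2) The final state's coefficient on |00010> equals sqrt(2)/2.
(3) A full measurement returns |00000> with probability 1/2.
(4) |10011> carries amplitude 0 in the final state.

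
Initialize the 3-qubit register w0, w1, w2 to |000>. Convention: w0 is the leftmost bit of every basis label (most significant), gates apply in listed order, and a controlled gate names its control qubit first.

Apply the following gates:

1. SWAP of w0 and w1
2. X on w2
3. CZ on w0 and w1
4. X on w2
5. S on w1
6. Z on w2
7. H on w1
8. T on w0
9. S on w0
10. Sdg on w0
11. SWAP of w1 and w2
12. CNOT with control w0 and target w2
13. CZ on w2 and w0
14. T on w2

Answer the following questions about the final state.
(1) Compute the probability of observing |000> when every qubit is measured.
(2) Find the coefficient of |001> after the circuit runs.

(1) Outcome |000> occurs with probability 1/2. Key observation: the block from step 9 through step 10 cancels to the identity and can be dropped.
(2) |001> carries amplitude sqrt(2)*exp(I*pi/4)/2 in the final state.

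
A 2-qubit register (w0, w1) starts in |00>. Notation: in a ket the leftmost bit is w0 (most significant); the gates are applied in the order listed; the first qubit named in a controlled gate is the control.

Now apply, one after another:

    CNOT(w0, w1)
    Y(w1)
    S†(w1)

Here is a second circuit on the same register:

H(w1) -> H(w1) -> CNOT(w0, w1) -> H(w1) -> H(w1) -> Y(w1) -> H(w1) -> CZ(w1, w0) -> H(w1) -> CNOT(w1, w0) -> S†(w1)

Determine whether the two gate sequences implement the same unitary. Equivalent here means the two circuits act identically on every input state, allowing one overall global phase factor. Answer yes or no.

No, they are not equivalent — no single phase factor reconciles the two unitaries.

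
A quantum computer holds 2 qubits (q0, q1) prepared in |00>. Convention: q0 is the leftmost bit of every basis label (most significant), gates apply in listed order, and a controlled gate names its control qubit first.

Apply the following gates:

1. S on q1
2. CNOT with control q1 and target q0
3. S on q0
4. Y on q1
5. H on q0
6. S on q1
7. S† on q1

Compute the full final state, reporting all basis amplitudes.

The resulting statevector has amplitude 0 on |00>, sqrt(2)*I/2 on |01>, 0 on |10>, sqrt(2)*I/2 on |11>. Key observation: the block from step 6 through step 7 cancels to the identity and can be dropped.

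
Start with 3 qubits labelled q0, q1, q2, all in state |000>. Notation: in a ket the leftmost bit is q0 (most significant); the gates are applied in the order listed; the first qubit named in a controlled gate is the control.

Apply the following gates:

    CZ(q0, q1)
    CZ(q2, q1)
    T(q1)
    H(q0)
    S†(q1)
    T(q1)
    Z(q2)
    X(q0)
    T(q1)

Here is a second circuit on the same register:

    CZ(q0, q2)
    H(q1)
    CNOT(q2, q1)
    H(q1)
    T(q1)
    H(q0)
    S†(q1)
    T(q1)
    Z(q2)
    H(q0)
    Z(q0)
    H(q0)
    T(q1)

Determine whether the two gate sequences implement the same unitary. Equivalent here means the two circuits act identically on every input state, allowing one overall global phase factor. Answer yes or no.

No: there is an input state on which the two circuits produce genuinely different outputs (not merely differing by a phase).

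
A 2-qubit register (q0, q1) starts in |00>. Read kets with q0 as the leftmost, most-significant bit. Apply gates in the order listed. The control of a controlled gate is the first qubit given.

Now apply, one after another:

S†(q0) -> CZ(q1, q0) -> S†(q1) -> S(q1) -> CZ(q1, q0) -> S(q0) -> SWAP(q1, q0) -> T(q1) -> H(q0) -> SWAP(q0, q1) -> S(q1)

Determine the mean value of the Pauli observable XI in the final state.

The observable XI averages to 0. Key observation: gates 1-6 undo each other exactly, leaving only the rest of the circuit to track.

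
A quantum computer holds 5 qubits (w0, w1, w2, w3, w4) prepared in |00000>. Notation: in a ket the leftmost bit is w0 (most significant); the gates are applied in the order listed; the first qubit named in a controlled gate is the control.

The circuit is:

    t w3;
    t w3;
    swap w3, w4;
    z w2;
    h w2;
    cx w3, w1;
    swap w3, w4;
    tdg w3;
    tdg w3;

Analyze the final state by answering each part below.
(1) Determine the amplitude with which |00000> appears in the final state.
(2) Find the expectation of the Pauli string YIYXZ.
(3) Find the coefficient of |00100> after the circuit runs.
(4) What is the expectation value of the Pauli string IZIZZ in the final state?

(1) |00000> carries amplitude sqrt(2)/2 in the final state.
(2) The expectation value of YIYXZ is 0.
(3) The final state's coefficient on |00100> equals sqrt(2)/2.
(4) The expectation value of IZIZZ is 1.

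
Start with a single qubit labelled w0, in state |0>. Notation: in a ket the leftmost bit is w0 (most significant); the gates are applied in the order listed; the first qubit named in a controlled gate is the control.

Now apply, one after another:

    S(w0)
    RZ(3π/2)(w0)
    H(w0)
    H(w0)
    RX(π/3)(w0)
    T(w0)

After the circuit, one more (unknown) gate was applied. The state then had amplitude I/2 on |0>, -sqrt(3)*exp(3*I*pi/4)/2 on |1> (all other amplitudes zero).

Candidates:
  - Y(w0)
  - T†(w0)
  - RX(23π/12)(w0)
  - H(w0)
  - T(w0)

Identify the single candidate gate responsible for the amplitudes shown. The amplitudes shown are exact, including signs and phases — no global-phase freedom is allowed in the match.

It was Y(w0) that produced the state shown. Key observation: steps 3-4 multiply out to the identity, so the circuit reduces to the remaining gates.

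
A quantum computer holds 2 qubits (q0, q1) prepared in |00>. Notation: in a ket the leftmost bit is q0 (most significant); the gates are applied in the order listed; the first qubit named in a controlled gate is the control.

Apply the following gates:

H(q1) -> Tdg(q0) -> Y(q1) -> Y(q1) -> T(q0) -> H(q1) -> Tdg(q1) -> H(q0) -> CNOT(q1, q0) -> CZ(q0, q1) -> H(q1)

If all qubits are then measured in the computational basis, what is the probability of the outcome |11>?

The probability of measuring |11> is 1/4. Key observation: steps 1-6 multiply out to the identity, so the circuit reduces to the remaining gates.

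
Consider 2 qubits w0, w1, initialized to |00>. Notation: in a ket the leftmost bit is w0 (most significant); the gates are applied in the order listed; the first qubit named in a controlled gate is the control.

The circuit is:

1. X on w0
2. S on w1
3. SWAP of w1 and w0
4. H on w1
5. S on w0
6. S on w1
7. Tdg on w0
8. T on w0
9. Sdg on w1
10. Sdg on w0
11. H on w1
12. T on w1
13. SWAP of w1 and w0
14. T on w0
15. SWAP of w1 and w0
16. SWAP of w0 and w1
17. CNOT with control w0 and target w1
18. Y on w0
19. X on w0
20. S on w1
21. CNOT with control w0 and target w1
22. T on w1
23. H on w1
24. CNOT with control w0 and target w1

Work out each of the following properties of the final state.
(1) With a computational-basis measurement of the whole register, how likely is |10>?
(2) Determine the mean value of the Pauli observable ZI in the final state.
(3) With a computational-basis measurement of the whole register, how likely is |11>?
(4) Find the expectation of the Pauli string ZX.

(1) Outcome |10> occurs with probability 1/2.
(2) In the final state, ZI has expectation -1.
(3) Outcome |11> occurs with probability 1/2.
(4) The expectation value of ZX is -1.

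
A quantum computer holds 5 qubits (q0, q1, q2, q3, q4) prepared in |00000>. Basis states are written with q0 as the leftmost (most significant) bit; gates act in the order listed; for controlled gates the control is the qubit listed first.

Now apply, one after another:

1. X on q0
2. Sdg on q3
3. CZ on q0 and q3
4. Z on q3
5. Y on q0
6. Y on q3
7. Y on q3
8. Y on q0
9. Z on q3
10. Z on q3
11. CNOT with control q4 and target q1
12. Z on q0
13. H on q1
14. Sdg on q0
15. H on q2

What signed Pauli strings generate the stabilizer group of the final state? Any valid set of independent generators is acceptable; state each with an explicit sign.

The final state is stabilized by the group generated by +IXIII, +IIXII, -ZIIII, +IIIZI, +IIIIZ; other independent generating sets are equally valid. Key observation: gates 4-9 undo each other exactly, leaving only the rest of the circuit to track.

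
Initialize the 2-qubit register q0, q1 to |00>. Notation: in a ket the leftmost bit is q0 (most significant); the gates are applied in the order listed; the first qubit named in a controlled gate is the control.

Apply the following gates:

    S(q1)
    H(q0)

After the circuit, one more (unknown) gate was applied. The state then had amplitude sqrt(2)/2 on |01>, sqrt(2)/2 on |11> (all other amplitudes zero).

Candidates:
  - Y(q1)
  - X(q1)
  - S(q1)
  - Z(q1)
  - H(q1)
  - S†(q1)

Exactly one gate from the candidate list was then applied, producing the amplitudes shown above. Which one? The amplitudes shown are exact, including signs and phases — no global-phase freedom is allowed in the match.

It was X(q1) that produced the state shown.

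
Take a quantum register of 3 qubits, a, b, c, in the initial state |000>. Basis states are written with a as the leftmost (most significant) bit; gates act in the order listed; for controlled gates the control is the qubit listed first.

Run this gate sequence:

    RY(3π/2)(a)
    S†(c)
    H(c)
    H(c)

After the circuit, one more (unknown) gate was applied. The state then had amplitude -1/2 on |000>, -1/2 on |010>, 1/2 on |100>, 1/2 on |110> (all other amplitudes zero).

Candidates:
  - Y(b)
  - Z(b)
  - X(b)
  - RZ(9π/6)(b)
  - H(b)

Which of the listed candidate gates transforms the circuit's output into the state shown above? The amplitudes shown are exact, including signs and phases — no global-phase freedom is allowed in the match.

It was H(b) that produced the state shown.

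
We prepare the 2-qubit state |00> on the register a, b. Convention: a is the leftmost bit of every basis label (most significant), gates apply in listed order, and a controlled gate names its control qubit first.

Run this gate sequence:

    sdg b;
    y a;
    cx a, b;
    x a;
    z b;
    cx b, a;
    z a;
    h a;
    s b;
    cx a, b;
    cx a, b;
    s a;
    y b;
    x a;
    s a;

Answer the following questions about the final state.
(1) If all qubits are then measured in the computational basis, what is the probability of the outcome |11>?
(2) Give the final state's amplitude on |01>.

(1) The probability of measuring |11> is 0.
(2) The amplitude on |01> is 0.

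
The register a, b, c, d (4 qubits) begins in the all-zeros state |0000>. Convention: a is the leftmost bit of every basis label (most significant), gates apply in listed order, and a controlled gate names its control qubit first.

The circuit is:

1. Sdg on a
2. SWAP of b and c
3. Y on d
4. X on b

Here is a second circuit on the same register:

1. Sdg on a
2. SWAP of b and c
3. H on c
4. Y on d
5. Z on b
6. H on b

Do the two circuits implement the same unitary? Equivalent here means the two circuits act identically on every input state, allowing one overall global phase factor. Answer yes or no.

No: there is an input state on which the two circuits produce genuinely different outputs (not merely differing by a phase).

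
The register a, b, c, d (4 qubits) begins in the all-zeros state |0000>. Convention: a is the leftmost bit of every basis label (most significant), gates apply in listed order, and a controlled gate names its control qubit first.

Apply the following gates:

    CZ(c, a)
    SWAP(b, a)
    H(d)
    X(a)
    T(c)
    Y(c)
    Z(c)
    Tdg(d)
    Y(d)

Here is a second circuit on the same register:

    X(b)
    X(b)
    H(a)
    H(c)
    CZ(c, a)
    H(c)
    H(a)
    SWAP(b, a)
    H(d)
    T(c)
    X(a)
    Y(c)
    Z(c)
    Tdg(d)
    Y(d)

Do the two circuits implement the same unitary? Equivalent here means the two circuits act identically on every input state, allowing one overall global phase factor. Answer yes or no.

No — the two circuits implement different unitaries, even allowing a global phase.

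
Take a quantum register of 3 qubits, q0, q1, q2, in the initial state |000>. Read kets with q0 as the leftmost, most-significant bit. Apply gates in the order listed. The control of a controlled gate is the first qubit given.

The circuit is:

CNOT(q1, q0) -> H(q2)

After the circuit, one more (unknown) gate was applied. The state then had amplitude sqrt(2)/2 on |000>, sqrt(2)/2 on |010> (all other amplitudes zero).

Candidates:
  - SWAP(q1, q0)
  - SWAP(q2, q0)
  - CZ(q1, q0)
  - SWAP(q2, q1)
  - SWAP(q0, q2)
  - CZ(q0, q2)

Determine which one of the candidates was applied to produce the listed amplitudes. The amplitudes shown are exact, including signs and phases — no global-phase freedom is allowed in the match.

It was SWAP(q2, q1) that produced the state shown.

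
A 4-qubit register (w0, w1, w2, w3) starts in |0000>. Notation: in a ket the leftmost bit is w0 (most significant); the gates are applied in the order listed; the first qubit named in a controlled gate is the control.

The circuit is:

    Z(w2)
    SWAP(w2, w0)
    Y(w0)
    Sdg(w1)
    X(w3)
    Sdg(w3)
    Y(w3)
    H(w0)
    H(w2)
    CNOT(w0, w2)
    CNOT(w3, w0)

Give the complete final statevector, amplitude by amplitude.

The resulting statevector has amplitude -I/2 on |0000>, -I/2 on |0010>, I/2 on |1000>, I/2 on |1010>, and 0 on every other basis state.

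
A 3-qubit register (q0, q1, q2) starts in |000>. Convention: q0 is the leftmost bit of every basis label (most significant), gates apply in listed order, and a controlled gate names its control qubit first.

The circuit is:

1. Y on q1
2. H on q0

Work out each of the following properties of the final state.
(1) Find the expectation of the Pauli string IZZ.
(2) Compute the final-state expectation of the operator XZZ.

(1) In the final state, IZZ has expectation -1.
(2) The expectation value of XZZ is -1.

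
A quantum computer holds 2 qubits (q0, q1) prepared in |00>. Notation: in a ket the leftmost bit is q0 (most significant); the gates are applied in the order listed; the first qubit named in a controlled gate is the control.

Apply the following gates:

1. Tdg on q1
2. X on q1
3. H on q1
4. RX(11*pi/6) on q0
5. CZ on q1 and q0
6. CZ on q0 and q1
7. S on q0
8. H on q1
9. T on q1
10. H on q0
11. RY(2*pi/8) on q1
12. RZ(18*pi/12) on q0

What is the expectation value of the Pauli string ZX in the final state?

The observable ZX averages to sqrt(2)/4.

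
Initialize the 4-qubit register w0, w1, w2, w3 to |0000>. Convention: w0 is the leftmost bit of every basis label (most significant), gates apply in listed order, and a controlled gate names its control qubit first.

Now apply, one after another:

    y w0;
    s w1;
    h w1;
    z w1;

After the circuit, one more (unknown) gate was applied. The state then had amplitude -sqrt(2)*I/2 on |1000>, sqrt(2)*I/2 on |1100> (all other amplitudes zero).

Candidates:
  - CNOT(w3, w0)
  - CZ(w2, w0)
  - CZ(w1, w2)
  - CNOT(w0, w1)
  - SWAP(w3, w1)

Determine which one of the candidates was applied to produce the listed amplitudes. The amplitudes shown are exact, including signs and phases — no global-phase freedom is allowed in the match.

The applied gate was CNOT(w0, w1).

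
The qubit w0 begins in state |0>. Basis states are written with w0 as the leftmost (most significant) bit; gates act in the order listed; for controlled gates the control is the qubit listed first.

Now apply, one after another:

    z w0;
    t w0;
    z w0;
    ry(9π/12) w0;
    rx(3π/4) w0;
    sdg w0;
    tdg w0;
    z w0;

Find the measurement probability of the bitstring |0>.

The probability of measuring |0> is 3/4.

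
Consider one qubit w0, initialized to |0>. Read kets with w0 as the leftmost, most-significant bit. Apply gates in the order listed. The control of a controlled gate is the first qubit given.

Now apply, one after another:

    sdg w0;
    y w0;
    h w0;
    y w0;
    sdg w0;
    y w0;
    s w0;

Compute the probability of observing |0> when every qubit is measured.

The probability of measuring |0> is 1/2.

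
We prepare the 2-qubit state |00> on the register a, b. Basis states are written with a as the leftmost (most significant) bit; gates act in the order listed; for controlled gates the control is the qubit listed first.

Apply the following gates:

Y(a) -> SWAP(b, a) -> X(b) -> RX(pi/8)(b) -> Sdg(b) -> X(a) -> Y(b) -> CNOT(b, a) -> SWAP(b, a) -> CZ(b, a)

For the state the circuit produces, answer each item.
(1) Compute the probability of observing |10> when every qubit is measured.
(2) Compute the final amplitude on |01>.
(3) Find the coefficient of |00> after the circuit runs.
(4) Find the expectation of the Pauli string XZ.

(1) The probability of measuring |10> is cos(pi/16)**2.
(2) |01> carries amplitude -sin(pi/16) in the final state.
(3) The final state's coefficient on |00> equals 0.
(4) The expectation value of XZ is 0.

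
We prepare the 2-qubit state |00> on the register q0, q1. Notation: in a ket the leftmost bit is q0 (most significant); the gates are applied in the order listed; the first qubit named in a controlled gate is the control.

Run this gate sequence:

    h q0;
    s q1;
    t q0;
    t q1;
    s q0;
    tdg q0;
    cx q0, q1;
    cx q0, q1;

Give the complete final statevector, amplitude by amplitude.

The final amplitudes are sqrt(2)/2 on |00>, 0 on |01>, sqrt(2)*I/2 on |10>, 0 on |11>.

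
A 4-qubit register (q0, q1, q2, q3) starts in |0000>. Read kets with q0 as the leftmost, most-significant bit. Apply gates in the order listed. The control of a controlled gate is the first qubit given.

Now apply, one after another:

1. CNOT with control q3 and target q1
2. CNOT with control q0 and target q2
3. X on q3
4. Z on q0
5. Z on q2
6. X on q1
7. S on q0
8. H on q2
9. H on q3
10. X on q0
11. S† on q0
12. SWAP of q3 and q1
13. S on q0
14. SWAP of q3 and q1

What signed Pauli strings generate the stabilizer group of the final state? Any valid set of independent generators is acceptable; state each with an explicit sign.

The final state is stabilized by the group generated by +IIXI, -IIIX, -ZIII, -IZII; other independent generating sets are equally valid.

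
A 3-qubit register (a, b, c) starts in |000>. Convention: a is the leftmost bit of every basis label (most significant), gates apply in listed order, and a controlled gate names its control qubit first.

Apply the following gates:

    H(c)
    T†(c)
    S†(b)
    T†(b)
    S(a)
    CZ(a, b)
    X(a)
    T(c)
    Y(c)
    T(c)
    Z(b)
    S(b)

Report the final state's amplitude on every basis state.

The final amplitudes are -sqrt(2)*I/2 on |100>, sqrt(2)*exp(3*I*pi/4)/2 on |101>, and 0 on every other basis state.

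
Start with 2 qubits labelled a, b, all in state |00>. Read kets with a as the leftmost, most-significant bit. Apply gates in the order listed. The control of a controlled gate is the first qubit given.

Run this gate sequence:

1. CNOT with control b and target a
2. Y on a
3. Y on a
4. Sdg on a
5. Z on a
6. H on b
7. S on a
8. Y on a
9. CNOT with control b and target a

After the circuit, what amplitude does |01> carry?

The amplitude on |01> is sqrt(2)*I/2.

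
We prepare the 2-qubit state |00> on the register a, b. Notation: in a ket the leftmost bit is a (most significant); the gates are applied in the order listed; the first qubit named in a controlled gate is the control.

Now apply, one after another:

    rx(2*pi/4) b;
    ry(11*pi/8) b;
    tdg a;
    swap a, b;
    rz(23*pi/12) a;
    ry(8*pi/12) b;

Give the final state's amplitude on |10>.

|10> carries amplitude -sqrt(2)*exp(7*I*pi/48)/4 in the final state.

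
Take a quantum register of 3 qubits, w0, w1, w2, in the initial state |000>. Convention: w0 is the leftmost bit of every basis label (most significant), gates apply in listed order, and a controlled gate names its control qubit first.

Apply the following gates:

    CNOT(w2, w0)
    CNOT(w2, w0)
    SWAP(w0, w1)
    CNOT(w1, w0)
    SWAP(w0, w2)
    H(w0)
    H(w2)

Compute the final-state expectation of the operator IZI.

In the final state, IZI has expectation 1.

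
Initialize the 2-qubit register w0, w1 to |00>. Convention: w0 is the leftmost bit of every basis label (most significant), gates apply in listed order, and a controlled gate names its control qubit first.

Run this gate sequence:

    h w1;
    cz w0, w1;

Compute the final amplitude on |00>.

|00> carries amplitude sqrt(2)/2 in the final state.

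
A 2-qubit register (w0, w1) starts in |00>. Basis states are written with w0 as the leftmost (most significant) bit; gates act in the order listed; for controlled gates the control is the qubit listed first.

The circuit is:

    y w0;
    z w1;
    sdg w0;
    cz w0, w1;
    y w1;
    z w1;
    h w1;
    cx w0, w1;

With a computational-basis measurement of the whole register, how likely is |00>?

A full measurement returns |00> with probability 0.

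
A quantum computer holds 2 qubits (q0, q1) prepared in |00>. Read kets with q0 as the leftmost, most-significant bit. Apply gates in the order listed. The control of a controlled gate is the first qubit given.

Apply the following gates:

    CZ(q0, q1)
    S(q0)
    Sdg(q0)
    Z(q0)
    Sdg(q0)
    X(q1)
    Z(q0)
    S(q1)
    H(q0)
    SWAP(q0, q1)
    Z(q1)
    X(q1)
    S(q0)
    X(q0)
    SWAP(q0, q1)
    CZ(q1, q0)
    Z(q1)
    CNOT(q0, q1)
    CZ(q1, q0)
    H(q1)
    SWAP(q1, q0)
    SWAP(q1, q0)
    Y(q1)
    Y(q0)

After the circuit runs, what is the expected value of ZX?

In the final state, ZX has expectation 1.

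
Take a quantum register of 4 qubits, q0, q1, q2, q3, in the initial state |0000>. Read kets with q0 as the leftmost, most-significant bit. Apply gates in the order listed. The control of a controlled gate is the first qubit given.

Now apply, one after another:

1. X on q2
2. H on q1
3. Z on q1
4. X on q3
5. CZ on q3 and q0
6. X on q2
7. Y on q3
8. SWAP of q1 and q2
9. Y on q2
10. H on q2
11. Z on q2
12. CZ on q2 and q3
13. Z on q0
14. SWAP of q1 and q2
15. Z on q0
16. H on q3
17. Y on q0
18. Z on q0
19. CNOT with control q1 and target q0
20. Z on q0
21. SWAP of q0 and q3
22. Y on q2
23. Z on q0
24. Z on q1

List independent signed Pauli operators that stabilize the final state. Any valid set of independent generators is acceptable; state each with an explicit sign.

The final state is stabilized by the group generated by -XIII, +IZII, -IIZI, -IIIZ; other independent generating sets are equally valid.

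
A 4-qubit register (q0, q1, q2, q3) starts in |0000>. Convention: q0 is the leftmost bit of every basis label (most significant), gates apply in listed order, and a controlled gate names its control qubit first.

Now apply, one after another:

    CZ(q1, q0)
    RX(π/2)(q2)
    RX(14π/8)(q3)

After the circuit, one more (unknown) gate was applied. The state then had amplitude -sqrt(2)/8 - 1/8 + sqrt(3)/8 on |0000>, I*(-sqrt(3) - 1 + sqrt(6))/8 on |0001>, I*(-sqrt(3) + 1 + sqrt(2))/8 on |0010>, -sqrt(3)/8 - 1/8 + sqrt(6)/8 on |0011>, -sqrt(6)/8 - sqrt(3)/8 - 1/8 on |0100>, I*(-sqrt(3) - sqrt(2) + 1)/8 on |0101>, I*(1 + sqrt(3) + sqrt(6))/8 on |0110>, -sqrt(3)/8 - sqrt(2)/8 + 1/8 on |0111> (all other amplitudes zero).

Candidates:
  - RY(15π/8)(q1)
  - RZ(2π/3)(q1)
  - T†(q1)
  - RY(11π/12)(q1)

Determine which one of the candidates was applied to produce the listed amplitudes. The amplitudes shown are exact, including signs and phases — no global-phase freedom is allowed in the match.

It was RY(11π/12)(q1) that produced the state shown.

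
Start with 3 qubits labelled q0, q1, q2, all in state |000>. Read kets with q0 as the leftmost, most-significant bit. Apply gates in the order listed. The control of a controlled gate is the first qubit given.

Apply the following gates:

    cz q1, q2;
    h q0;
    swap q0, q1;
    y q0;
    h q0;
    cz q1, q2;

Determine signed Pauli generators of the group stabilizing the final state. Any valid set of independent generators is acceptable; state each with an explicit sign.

One valid set of independent stabilizer generators is -XII, +IXI, +IIZ (any independent generating set of the same group is equally correct).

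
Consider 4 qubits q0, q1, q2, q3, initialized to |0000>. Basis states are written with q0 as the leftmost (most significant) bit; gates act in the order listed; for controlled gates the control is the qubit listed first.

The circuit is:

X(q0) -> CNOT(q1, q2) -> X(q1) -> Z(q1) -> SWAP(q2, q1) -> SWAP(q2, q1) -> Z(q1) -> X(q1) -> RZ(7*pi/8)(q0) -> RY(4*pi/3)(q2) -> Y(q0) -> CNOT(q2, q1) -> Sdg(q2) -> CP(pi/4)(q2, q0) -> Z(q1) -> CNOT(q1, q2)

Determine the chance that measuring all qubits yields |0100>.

Outcome |0100> occurs with probability 3/4. Key observation: steps 3-8 multiply out to the identity, so the circuit reduces to the remaining gates.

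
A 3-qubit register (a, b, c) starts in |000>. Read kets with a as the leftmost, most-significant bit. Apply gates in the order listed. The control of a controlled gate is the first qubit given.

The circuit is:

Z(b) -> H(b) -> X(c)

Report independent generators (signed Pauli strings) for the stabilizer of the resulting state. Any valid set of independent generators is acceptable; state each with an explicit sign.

The final state is stabilized by the group generated by +IXI, +ZII, -IIZ; other independent generating sets are equally valid.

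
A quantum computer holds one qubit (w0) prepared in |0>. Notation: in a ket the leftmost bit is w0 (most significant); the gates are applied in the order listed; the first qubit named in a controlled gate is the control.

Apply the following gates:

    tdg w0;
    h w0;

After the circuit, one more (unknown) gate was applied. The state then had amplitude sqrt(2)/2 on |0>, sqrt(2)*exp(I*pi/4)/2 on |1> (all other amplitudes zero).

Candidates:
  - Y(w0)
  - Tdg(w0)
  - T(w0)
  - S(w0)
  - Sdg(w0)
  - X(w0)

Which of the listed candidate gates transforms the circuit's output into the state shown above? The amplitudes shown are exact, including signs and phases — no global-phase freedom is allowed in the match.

The unique candidate consistent with the amplitudes is T(w0).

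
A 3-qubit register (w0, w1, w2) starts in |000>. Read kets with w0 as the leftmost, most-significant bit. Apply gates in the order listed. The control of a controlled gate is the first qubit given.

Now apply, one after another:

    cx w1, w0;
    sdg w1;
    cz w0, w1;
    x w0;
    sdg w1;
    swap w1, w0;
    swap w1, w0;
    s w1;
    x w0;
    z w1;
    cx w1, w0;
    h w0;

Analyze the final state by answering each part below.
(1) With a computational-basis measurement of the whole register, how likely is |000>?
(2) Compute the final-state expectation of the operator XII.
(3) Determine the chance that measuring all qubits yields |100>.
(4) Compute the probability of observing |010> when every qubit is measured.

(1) The probability of measuring |000> is 1/2. Key observation: steps 4-9 multiply out to the identity, so the circuit reduces to the remaining gates.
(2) The expectation value of XII is 1.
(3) A full measurement returns |100> with probability 1/2.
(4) The probability of measuring |010> is 0.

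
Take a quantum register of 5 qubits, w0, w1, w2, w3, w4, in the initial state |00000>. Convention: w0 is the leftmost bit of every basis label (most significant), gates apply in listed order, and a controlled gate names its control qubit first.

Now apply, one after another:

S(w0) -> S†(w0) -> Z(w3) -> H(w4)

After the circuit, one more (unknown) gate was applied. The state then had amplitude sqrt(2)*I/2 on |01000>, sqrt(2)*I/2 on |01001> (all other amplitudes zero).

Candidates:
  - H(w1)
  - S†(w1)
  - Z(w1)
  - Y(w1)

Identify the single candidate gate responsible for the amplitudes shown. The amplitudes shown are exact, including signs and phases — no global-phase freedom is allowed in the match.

The unique candidate consistent with the amplitudes is Y(w1).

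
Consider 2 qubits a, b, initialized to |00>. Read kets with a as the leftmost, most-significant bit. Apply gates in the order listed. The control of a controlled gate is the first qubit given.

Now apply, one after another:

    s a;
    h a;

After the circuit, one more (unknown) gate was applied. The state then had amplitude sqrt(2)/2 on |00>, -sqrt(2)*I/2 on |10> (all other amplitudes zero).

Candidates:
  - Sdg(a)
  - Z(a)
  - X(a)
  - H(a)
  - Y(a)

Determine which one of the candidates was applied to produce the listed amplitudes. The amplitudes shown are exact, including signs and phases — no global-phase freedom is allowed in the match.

The applied gate was Sdg(a).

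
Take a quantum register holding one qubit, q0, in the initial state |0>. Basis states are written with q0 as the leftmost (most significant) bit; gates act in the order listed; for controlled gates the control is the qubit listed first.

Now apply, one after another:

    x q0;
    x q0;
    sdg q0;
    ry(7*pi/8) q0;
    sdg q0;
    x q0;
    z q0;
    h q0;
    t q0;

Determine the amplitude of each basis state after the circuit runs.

The resulting statevector has amplitude -sqrt(2)*(sin(pi/16) + I*cos(pi/16))/2 on |0>, sqrt(2)*(sin(pi/16) - I*cos(pi/16))*exp(I*pi/4)/2 on |1>.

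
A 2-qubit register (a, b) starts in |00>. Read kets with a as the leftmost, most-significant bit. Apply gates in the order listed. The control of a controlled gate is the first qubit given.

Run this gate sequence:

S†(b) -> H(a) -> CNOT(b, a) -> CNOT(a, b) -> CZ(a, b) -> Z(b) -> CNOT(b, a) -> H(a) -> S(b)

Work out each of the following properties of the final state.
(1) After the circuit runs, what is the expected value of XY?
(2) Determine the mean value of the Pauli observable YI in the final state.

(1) In the final state, XY has expectation 1.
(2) The observable YI averages to 0.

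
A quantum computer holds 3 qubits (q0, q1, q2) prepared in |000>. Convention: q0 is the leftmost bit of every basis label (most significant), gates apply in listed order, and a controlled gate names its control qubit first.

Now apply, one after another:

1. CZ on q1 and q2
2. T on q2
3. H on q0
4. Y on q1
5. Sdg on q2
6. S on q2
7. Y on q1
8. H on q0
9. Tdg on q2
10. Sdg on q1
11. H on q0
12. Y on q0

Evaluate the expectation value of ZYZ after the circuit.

The observable ZYZ averages to 0. Key observation: gates 2-9 undo each other exactly, leaving only the rest of the circuit to track.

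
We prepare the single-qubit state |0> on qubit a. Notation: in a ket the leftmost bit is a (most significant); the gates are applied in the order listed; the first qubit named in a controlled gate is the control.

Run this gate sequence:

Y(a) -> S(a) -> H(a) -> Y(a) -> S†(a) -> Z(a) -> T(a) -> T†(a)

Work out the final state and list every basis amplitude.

After the circuit, the state carries amplitude -sqrt(2)*I/2 on |0>, sqrt(2)/2 on |1>.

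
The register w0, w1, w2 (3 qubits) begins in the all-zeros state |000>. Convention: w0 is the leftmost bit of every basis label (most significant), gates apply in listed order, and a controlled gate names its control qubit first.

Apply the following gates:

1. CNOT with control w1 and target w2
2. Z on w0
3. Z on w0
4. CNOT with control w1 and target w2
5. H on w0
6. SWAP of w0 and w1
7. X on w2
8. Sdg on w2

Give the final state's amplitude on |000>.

|000> carries amplitude 0 in the final state. Key observation: steps 1-4 multiply out to the identity, so the circuit reduces to the remaining gates.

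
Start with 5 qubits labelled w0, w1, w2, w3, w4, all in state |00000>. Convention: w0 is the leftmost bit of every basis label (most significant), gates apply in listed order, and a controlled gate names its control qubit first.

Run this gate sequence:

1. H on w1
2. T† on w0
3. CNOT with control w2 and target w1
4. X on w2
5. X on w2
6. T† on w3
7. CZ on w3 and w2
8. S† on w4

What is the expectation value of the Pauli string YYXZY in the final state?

In the final state, YYXZY has expectation 0. Key observation: steps 4-5 multiply out to the identity, so the circuit reduces to the remaining gates.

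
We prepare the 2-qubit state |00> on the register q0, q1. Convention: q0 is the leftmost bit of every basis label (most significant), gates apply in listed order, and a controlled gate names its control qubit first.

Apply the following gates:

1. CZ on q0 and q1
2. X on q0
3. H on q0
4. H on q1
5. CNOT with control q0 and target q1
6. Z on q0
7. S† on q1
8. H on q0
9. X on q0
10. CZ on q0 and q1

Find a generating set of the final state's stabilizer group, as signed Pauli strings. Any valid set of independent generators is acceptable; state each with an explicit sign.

One valid set of independent stabilizer generators is +IY, -ZI (any independent generating set of the same group is equally correct).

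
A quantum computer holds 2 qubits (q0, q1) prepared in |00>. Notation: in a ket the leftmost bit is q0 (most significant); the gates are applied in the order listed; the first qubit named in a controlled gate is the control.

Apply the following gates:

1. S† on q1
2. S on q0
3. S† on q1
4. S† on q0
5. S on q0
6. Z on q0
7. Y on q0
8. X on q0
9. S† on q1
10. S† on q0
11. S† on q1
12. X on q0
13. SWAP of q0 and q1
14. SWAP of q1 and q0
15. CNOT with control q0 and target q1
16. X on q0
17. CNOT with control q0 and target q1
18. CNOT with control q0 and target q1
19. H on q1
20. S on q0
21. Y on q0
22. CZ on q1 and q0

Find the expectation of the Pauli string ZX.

In the final state, ZX has expectation -1.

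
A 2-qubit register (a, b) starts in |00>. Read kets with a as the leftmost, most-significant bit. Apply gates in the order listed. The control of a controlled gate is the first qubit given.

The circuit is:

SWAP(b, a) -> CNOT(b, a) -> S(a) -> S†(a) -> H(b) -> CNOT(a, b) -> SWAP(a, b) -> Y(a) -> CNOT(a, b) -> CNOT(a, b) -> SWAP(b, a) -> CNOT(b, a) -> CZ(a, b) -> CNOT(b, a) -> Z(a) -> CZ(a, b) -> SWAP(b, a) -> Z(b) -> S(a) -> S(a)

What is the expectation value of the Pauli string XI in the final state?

The observable XI averages to -1. Key observation: gates 9-10 undo each other exactly, leaving only the rest of the circuit to track.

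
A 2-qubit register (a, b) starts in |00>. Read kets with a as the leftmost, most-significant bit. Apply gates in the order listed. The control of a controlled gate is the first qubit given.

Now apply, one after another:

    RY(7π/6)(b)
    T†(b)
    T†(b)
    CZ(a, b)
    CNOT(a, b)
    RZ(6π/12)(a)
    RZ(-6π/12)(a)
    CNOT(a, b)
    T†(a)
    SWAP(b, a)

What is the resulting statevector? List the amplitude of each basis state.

After the circuit, the state carries amplitude -sqrt(6)/4 + sqrt(2)/4 on |00>, 0 on |01>, I*(-sqrt(6) - sqrt(2))/4 on |10>, 0 on |11>. Key observation: the block from step 5 through step 8 cancels to the identity and can be dropped.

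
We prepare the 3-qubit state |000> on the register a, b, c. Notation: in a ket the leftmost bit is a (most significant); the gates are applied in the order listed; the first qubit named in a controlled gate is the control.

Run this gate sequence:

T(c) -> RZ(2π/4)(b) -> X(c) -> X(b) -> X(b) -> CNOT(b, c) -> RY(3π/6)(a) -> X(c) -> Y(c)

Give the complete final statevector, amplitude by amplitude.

The final amplitudes are sqrt(2)*exp(I*pi/4)/2 on |001>, sqrt(2)*exp(I*pi/4)/2 on |101>, and 0 on every other basis state. Key observation: the block from step 4 through step 5 cancels to the identity and can be dropped.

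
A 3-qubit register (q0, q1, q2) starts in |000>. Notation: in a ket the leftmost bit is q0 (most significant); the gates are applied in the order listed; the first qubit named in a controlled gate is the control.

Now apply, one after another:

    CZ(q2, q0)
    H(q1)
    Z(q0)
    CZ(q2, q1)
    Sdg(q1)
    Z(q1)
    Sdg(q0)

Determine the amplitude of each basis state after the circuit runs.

After the circuit, the state carries amplitude sqrt(2)/2 on |000>, sqrt(2)*I/2 on |010>, and 0 on every other basis state.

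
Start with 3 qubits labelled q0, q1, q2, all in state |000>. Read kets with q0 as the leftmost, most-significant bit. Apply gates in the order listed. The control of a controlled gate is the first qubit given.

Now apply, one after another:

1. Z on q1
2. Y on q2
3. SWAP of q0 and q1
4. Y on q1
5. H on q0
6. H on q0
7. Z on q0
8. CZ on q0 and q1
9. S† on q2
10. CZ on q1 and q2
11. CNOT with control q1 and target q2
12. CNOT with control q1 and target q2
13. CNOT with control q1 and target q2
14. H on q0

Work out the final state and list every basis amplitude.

After the circuit, the state carries amplitude -sqrt(2)*I/2 on |010>, -sqrt(2)*I/2 on |110>, and 0 on every other basis state.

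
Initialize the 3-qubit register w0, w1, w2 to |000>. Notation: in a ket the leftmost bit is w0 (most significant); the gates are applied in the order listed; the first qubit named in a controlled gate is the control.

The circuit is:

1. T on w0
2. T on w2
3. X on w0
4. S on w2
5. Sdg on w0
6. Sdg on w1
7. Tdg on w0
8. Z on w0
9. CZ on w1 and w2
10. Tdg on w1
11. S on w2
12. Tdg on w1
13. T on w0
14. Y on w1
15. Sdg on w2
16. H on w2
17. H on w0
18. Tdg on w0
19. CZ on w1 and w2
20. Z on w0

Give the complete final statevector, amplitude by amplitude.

After the circuit, the state carries amplitude 0 on |000>, 0 on |001>, -1/2 on |010>, 1/2 on |011>, 0 on |100>, 0 on |101>, exp(3*I*pi/4)/2 on |110>, -exp(3*I*pi/4)/2 on |111>.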